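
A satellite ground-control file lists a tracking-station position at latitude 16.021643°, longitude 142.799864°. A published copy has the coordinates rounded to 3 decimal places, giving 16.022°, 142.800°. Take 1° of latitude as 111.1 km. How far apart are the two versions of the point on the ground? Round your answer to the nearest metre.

The latitude changed by -0.000357° and the longitude by -0.000136°.
N–S: -0.000357° × 111100 m/° = -39.6627 m.
East–west at this latitude: -0.000136° × 111100 × cos 16.022° ≈ -0.000136 × 106784 = -14.5227 m.
Hypotenuse of the two orthogonal shifts: √(39.6627² + 14.5227²) = 42.2379 m.

42 metres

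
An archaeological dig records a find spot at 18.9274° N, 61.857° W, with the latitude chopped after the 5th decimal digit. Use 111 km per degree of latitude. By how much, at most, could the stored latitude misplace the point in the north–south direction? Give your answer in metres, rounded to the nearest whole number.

Truncating at 5 decimal places can drop up to a full unit in the last place, so the latitude may be off by as much as 1e-05°.
So the N–S error is at most 1e-05 × 111000 = 1.11 m.

1 metres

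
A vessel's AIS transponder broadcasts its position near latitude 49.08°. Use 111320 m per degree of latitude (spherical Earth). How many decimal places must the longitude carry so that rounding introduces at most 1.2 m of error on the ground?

At 49.08° one degree of longitude covers 111320 × cos 49.08° ≈ 111320 × 0.6550 ≈ 72915.1 m.
N decimal places → at most half a unit in the last place, 0.5 × 10⁻ᴺ° = 72915.1/2 × 10⁻ᴺ m.
Setting 36457.6 × 10⁻ᴺ ≤ 1.2 gives 10ᴺ ≥ 3.038e+04, i.e. N ≥ 4.48.
So 5 decimal places suffice (0.365 m); 4 would allow up to 3.65 m.

5 decimal places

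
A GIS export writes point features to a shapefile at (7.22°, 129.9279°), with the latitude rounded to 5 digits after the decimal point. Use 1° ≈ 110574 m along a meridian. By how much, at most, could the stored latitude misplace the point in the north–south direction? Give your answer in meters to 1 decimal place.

0.6 meters

Rounding to 5 decimal places leaves the latitude within ±5e-06° of the true value.
So the N–S error is at most 5e-06 × 110574 = 0.55287 m.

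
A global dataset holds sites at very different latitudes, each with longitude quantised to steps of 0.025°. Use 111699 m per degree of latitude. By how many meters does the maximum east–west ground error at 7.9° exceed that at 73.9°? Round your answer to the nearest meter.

With a 0.025° grid the true value lies within half a step, ±0.025°/2 = ±0.0125°, of the stored one.
Error at 7.9° = 0.0125° × 111699 × cos 7.9° ≈ 1396.2 × 0.9905 = 1383 m.
Error at 73.9° = 0.0125° × 111699 × cos 73.9° ≈ 1396.2 × 0.2773 = 387.2 m.
Difference: 1383 − 387.2 = 995.79 m.

996 meters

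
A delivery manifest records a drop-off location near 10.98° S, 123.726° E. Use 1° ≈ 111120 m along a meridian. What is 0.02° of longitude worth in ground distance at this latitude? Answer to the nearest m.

0.02° of longitude at 10.98° is 0.02 × 111120 × cos 10.98° ≈ 0.02 × 109086 = 2181.72 m.

2182 m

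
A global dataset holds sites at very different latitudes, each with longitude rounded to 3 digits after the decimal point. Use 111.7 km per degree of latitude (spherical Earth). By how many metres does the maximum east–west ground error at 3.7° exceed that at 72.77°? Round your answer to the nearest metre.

39 metres

Rounding to 3 decimal places leaves the longitude within ±0.0005° of the true value.
Error at 3.7° = 0.0005° × 111700 × cos 3.7° ≈ 55.85 × 0.9979 = 55.734 m.
At 72.77°: 0.0005° × 111700 × cos 72.77° = 0.0005 × 111700 × 0.2962 ≈ 16.543 m.
So the lower-latitude error exceeds the higher by 55.734 − 16.543 = 39.19 m.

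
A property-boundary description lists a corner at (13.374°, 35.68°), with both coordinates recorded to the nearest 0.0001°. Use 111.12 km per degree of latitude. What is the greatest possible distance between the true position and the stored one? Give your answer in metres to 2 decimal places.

7.75 metres

Rounding to 4 decimal places leaves each coordinate within ±5e-05° of the true value.
North–south component: 5e-05° × 111120 = 5.556 m.
Longitude error → 5e-05 × 111120 × cos 13.374° = 5e-05 × 111120 × 0.9729 ≈ 5.40533 m.
The two errors are perpendicular, so the maximum displacement is √(5.556² + 5.40533²) ≈ 7.75156 m.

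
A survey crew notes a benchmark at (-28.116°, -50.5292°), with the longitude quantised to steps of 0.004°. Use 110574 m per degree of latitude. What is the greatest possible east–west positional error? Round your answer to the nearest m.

195 m

With a 0.004° grid the true value lies within half a step, ±0.004°/2 = ±0.002°, of the stored one.
One degree of longitude at 28.116° is 110574 × cos 28.116° ≈ 110574 × 0.8820 = 97525.7 m.
East–west error: 0.002° × 97525.7 m/° ≈ 195.051 m.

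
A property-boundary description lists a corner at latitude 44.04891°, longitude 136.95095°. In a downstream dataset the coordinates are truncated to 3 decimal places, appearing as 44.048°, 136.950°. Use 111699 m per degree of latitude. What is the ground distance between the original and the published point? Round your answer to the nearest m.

The latitude changed by +0.00091° and the longitude by +0.00095°.
North–south shift: 0.00091 × 111699 = 101.646 m.
East–west at this latitude: 0.00095° × 111699 × cos 44.048° ≈ 0.00095 × 80284.5 = 76.2703 m.
Distance: √(101.646² + 76.2703²) ≈ 127.079 m.

127 m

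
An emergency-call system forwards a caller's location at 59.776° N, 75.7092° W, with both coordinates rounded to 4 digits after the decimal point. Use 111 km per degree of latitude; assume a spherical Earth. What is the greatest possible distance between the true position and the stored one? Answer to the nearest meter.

Rounding to 4 decimal places leaves each coordinate within ±5e-05° of the true value.
Latitude error → 5e-05 × 111000 = 5.55 m along the meridian.
E–W at 59.776°: 5e-05° × 111000 × cos 59.776° = 5e-05 × 111000 × 0.5034 ≈ 2.79377 m.
Combining orthogonally: (5.55² + 2.79377²)^½ ≈ 6.21351 m.

6 meters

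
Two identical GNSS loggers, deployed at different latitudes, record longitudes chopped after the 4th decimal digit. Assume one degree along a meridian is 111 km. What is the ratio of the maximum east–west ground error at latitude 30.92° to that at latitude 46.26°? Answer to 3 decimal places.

Truncating at 4 decimal places can drop up to a full unit in the last place, so the longitude may be off by as much as 0.0001°.
At 30.92°: 0.0001° × 111000 × cos 30.92° = 0.0001 × 111000 × 0.8579 ≈ 9.5225 m.
At 46.26°: 0.0001° × 111000 × cos 46.26° = 0.0001 × 111000 × 0.6914 ≈ 7.6744 m.
The ratio reduces to cos 30.92° / cos 46.26° = 0.8579/0.6914 ≈ 1.2408.

1.241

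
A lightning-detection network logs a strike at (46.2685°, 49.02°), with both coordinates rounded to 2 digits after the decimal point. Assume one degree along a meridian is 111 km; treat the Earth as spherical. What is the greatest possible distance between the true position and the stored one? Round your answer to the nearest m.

Rounding to 2 decimal places leaves each coordinate within ±0.005° of the true value.
North–south component: 0.005° × 111000 = 555 m.
Longitude error → 0.005 × 111000 × cos 46.2685° = 0.005 × 111000 × 0.6913 ≈ 383.66 m.
The two errors are perpendicular, so the maximum displacement is √(555² + 383.66²) ≈ 674.7 m.

675 m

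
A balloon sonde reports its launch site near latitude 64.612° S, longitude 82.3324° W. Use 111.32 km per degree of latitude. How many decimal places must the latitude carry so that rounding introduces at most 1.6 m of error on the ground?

5

One degree of latitude covers 111320 m.
N decimal places → at most half a unit in the last place, 0.5 × 10⁻ᴺ° = 111320/2 × 10⁻ᴺ m.
Setting 55660 × 10⁻ᴺ ≤ 1.6 gives 10ᴺ ≥ 3.479e+04, i.e. N ≥ 4.54.
So 5 decimal places suffice (0.557 m); 4 would allow up to 5.57 m.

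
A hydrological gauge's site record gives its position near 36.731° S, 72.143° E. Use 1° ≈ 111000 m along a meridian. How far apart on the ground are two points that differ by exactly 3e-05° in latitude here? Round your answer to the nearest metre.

3 metres

3e-05° × 111000 m/° = 3.33 m.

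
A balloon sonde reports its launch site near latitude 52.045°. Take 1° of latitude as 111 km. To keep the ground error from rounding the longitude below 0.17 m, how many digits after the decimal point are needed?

At 52.045° one degree of longitude covers 111000 × cos 52.045° ≈ 111000 × 0.6150 ≈ 68269.7 m.
N decimal places → at most half a unit in the last place, 0.5 × 10⁻ᴺ° = 68269.7/2 × 10⁻ᴺ m.
Need 0.5 × 68269.7 × 10⁻ᴺ ≤ 0.17 → 10⁻ᴺ ≤ 4.980e-06, so N ≥ 5.30.
N = 5 would give 0.341 m (too coarse); N = 6 gives 0.0341 m ≤ 0.17 m.

6 decimal places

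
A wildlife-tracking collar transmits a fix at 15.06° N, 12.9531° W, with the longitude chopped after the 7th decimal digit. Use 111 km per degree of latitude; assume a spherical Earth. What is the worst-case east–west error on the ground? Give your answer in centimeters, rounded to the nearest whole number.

1 centimeters

Truncating at 7 decimal places can drop up to a full unit in the last place, so the longitude may be off by as much as 1e-07°.
Parallels shrink by cos φ, so at 15.06° a degree of longitude is 111000 × 0.9657 ≈ 107188 m.
So at most 1e-07° × 107188 ≈ 0.0107188 m east–west.
That is 0.0107188 m = 1.0719 cm.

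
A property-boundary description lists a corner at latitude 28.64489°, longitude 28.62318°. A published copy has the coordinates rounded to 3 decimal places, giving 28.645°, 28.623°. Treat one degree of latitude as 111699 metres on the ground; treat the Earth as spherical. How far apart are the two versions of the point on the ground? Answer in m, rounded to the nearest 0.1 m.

21.5 m

Δlat = 28.64489 − 28.645 = -0.00011°; Δlon = 28.62318 − 28.623 = +0.00018°.
North–south shift: -0.00011 × 111699 = -12.2869 m.
East–west at this latitude: 0.00018° × 111699 × cos 28.645° ≈ 0.00018 × 98027.8 = 17.645 m.
Combined displacement = (12.2869² + 17.645²)^½ ≈ 21.5015 m.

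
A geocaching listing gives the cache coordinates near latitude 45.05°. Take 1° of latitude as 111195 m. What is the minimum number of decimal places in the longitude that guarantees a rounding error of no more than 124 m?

3 decimal places

At 45.05° one degree of longitude covers 111195 × cos 45.05° ≈ 111195 × 0.7065 ≈ 78558.1 m.
N decimal places → at most half a unit in the last place, 0.5 × 10⁻ᴺ° = 78558.1/2 × 10⁻ᴺ m.
Need 0.5 × 78558.1 × 10⁻ᴺ ≤ 124 → 10⁻ᴺ ≤ 3.157e-03, so N ≥ 2.50.
N = 2 would give 393 m (too coarse); N = 3 gives 39.3 m ≤ 124 m.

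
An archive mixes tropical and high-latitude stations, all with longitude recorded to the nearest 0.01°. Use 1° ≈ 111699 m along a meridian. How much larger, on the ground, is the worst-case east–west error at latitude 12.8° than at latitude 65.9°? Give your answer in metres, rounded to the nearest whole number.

317 metres

Rounding to 2 decimal places leaves the longitude within ±0.005° of the true value.
At 12.8°: 0.005° × 111699 × cos 12.8° = 0.005 × 111699 × 0.9751 ≈ 544.62 m.
Error at 65.9° = 0.005° × 111699 × cos 65.9° ≈ 558.5 × 0.4083 = 228.05 m.
So the lower-latitude error exceeds the higher by 544.62 − 228.05 = 316.57 m.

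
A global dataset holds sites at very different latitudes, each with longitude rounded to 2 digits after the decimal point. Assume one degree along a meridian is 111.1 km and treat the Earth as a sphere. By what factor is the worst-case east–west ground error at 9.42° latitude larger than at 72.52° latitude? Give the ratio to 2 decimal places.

3.28

Rounding to 2 decimal places leaves the longitude within ±0.005° of the true value.
At 9.42°: 0.005° × 111100 × cos 9.42° = 0.005 × 111100 × 0.9865 ≈ 548.01 m.
Error at 72.52° = 0.005° × 111100 × cos 72.52° ≈ 555.5 × 0.3004 = 166.86 m.
Ratio: 548.01 / 166.86 = cos 9.42° / cos 72.52° ≈ 3.2843.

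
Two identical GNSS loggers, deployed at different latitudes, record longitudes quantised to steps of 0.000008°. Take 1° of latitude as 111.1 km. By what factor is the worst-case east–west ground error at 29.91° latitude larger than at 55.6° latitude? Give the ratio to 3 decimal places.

With a 0.000008° grid the true value lies within half a step, ±0.000008°/2 = ±4e-06°, of the stored one.
Error at 29.91° = 4e-06° × 111100 × cos 29.91° ≈ 0.4444 × 0.8668 = 0.38521 m.
At 55.6°: 4e-06° × 111100 × cos 55.6° = 4e-06 × 111100 × 0.5650 ≈ 0.25107 m.
The ratio reduces to cos 29.91° / cos 55.6° = 0.8668/0.5650 ≈ 1.5343.

1.534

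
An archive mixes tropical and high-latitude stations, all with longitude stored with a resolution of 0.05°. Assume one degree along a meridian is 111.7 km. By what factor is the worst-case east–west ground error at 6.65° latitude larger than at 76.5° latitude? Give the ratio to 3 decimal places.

4.255

With a 0.05° grid the true value lies within half a step, ±0.05°/2 = ±0.025°, of the stored one.
Error at 6.65° = 0.025° × 111700 × cos 6.65° ≈ 2792.5 × 0.9933 = 2773.7 m.
Error at 76.5° = 0.025° × 111700 × cos 76.5° ≈ 2792.5 × 0.2334 = 651.9 m.
Ratio: 2773.7 / 651.9 = cos 6.65° / cos 76.5° ≈ 4.2548.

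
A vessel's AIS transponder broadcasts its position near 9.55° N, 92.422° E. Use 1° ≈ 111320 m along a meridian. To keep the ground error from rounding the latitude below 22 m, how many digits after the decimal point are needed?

One degree of latitude covers 111320 m.
With N decimal places the half-ulp bound is 0.5·10⁻ᴺ°, or 0.5·10⁻ᴺ × 111320 m on the ground.
Setting 55660 × 10⁻ᴺ ≤ 22 gives 10ᴺ ≥ 2530, i.e. N ≥ 3.40.
N = 3 would give 55.7 m (too coarse); N = 4 gives 5.57 m ≤ 22 m.

4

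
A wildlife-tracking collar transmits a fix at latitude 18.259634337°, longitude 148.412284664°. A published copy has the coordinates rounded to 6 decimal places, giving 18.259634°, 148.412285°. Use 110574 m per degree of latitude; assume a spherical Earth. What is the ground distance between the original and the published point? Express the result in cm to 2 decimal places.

5.13 cm

Δlat = 18.259634337 − 18.259634 = +0.000000337°; Δlon = 148.412284664 − 148.412285 = -0.000000336°.
N–S: 0.000000337° × 110574 m/° = 0.0372634 m.
E–W at 18.2596°: -0.000000336° × 110574 × cos 18.2596° = -0.000000336 × 110574 × 0.9496 ≈ -0.0352821 m.
Hypotenuse of the two orthogonal shifts: √(0.0372634² + 0.0352821²) = 0.0513166 m.
That is 0.0513166 m = 5.1317 cm.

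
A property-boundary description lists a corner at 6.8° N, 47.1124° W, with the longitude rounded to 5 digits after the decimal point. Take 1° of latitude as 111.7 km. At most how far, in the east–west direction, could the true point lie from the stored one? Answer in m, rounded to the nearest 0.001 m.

Rounding to 5 decimal places leaves the longitude within ±5e-06° of the true value.
One degree of longitude at 6.8° is 111700 × cos 6.8° ≈ 111700 × 0.9930 = 110914 m.
So at most 5e-06° × 110914 ≈ 0.554571 m east–west.

0.555 m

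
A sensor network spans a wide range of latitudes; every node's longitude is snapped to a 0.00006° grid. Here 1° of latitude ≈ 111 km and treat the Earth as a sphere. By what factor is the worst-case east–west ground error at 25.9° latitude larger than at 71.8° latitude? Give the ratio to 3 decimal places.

2.880

With a 0.00006° grid the true value lies within half a step, ±0.00006°/2 = ±3e-05°, of the stored one.
At 25.9°: 3e-05° × 111000 × cos 25.9° = 3e-05 × 111000 × 0.8996 ≈ 2.9955 m.
At 71.8°: 3e-05° × 111000 × cos 71.8° = 3e-05 × 111000 × 0.3123 ≈ 1.0401 m.
Ratio: 2.9955 / 1.0401 = cos 25.9° / cos 71.8° ≈ 2.8801.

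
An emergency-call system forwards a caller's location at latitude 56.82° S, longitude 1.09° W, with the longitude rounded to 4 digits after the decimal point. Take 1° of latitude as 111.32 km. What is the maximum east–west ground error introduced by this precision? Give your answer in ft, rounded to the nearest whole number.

Rounding to 4 decimal places leaves the longitude within ±5e-05° of the true value.
Parallels shrink by cos φ, so at 56.82° a degree of longitude is 111320 × 0.5473 ≈ 60922.2 m.
East–west error: 5e-05° × 60922.2 m/° ≈ 3.04611 m.
Converting: 3.04611 m × 3.2808 ft/m ≈ 9.9938 ft.

10 ft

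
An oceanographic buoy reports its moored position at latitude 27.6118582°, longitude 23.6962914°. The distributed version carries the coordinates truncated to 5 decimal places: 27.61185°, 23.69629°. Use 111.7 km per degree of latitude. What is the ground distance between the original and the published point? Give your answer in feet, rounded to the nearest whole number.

The latitude changed by +0.0000082° and the longitude by +0.0000014°.
N–S: 0.0000082° × 111700 m/° = 0.91594 m.
E–W at 27.6119°: 0.0000014° × 111700 × cos 27.6119° = 0.0000014 × 111700 × 0.8861 ≈ 0.13857 m.
Combined displacement = (0.91594² + 0.13857²)^½ ≈ 0.926363 m.
In feet: 0.926363 m ÷ 0.3048 ≈ 3.0392 ft.

3 feet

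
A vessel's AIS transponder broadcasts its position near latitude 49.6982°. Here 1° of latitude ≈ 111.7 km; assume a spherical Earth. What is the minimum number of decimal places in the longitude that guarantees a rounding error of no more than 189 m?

At 49.6982° one degree of longitude covers 111700 × cos 49.6982° ≈ 111700 × 0.6468 ≈ 72249.1 m.
N decimal places → at most half a unit in the last place, 0.5 × 10⁻ᴺ° = 72249.1/2 × 10⁻ᴺ m.
Setting 36124.5 × 10⁻ᴺ ≤ 189 gives 10ᴺ ≥ 191.1, i.e. N ≥ 2.28.
So 3 decimal places suffice (36.1 m); 2 would allow up to 361 m.

3 decimal places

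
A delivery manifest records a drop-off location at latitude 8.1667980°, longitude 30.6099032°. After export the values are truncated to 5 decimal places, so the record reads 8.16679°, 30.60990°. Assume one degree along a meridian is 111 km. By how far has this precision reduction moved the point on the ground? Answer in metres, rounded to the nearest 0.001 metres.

The latitude changed by +0.0000080° and the longitude by +0.0000032°.
N–S: 0.0000080° × 111000 m/° = 0.888 m.
East–west at this latitude: 0.0000032° × 111000 × cos 8.16679° ≈ 0.0000032 × 109874 = 0.351598 m.
Hypotenuse of the two orthogonal shifts: √(0.888² + 0.351598²) = 0.955073 m.

0.955 metres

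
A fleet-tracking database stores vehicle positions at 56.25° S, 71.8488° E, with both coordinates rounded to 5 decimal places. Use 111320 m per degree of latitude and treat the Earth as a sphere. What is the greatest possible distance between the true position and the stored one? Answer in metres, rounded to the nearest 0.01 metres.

Rounding to 5 decimal places leaves each coordinate within ±5e-06° of the true value.
N–S: 5e-06° × 111320 m/° = 0.5566 m.
Longitude error → 5e-06 × 111320 × cos 56.25° = 5e-06 × 111320 × 0.5556 ≈ 0.30923 m.
The two errors are perpendicular, so the maximum displacement is √(0.5566² + 0.30923²) ≈ 0.636731 m.

0.64 metres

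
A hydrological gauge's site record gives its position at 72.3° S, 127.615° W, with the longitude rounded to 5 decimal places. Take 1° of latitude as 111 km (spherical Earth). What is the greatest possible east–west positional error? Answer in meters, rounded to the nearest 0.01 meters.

Rounding to 5 decimal places leaves the longitude within ±5e-06° of the true value.
One degree of longitude at 72.3° is 111000 × cos 72.3° ≈ 111000 × 0.3040 = 33747.7 m.
So at most 5e-06° × 33747.7 ≈ 0.168738 m east–west.

0.17 meters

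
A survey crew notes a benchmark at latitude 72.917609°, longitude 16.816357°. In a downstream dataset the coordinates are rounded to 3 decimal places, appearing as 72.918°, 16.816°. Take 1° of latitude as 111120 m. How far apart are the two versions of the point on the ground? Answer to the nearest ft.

Δlat = 72.917609 − 72.918 = -0.000391°; Δlon = 16.816357 − 16.816 = +0.000357°.
North–south shift: -0.000391 × 111120 = -43.4479 m.
E–W at 72.918°: 0.000357° × 111120 × cos 72.918° = 0.000357 × 111120 × 0.2937 ≈ 11.6526 m.
Combined displacement = (43.4479² + 11.6526²)^½ ≈ 44.9834 m.
Converting: 44.9834 m × 3.2808 ft/m ≈ 147.58 ft.

148 ft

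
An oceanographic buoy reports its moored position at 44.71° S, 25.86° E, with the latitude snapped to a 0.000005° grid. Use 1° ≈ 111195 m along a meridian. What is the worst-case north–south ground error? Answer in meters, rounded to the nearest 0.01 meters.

With a 0.000005° grid the true value lies within half a step, ±0.000005°/2 = ±2.5e-06°, of the stored one.
North–south distance: 2.5e-06° × 111195 m/° = 0.277987 m.

0.28 meters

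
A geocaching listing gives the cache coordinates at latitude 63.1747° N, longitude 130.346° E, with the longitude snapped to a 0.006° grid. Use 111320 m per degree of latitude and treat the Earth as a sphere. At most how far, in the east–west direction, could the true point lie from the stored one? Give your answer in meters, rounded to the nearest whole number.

151 meters

With a 0.006° grid the true value lies within half a step, ±0.006°/2 = ±0.003°, of the stored one.
Parallels shrink by cos φ, so at 63.1747° a degree of longitude is 111320 × 0.4513 ≈ 50235.6 m.
So at most 0.003° × 50235.6 ≈ 150.707 m east–west.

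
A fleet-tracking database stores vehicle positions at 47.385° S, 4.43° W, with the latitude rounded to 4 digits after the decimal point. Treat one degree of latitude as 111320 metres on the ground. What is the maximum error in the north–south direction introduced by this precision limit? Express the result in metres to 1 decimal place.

Rounding to 4 decimal places leaves the latitude within ±5e-05° of the true value.
North–south distance: 5e-05° × 111320 m/° = 5.566 m.

5.6 metres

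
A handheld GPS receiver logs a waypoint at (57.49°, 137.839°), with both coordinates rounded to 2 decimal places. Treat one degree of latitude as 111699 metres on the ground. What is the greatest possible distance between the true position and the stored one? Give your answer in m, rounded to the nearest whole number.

Rounding to 2 decimal places leaves each coordinate within ±0.005° of the true value.
Latitude error → 0.005 × 111699 = 558.495 m along the meridian.
East–west component at 57.49°: 0.005° × 111699 × cos 57.49° ≈ 0.005 × 60032.3 ≈ 300.161 m.
Combining orthogonally: (558.495² + 300.161²)^½ ≈ 634.045 m.

634 m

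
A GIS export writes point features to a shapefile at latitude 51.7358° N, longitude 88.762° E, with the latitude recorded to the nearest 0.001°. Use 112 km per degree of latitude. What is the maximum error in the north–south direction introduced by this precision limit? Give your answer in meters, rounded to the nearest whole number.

Rounding to 3 decimal places leaves the latitude within ±0.0005° of the true value.
Along the meridian that is 0.0005° × 112000 m/° = 56 m.

56 meters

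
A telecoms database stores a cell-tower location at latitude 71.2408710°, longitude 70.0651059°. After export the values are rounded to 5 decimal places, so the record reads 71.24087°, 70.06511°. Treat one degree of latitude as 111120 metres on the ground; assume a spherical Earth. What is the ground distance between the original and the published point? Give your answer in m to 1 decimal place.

0.2 m

Δlat = 71.2408710 − 71.24087 = +0.0000010°; Δlon = 70.0651059 − 70.06511 = -0.0000041°.
North–south shift: 0.0000010 × 111120 = 0.11112 m.
East–west at this latitude: -0.0000041° × 111120 × cos 71.2409° ≈ -0.0000041 × 35735.1 = -0.146514 m.
Combined displacement = (0.11112² + 0.146514²)^½ ≈ 0.183886 m.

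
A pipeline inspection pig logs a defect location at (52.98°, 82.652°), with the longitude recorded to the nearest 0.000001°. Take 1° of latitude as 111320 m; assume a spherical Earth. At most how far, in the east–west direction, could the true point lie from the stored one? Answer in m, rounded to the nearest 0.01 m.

0.03 m

Rounding to 6 decimal places leaves the longitude within ±5e-07° of the true value.
Parallels shrink by cos φ, so at 52.98° a degree of longitude is 111320 × 0.6021 ≈ 67025.1 m.
So at most 5e-07° × 67025.1 ≈ 0.0335125 m east–west.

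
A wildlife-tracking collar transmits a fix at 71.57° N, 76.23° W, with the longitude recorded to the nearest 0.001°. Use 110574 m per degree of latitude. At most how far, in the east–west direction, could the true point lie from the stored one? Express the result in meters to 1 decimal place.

Rounding to 3 decimal places leaves the longitude within ±0.0005° of the true value.
One degree of longitude at 71.57° is 110574 × cos 71.57° ≈ 110574 × 0.3161 = 34957.5 m.
East–west error: 0.0005° × 34957.5 m/° ≈ 17.4788 m.

17.5 meters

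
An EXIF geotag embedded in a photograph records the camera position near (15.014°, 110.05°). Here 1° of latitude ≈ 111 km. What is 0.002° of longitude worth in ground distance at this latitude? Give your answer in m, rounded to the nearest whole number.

0.002° of longitude at 15.014° is 0.002 × 111000 × cos 15.014° ≈ 0.002 × 107211 = 214.421 m.

214 m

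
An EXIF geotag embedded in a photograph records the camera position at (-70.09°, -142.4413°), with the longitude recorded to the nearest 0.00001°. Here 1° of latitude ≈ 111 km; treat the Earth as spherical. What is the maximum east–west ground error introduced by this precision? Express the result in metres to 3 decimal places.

Rounding to 5 decimal places leaves the longitude within ±5e-06° of the true value.
At latitude 70.09° a degree of longitude spans 111000 m × cos 70.09° = 111000 × 0.3405 ≈ 37800.3 m.
Maximum E–W displacement: 5e-06 × 37800.3 = 0.189002 m.

0.189 metres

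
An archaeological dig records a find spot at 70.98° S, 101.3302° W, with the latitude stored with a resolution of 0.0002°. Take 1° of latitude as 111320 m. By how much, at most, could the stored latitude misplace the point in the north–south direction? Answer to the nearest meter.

With a 0.0002° grid the true value lies within half a step, ±0.0002°/2 = ±0.0001°, of the stored one.
North–south distance: 0.0001° × 111320 m/° = 11.132 m.

11 meters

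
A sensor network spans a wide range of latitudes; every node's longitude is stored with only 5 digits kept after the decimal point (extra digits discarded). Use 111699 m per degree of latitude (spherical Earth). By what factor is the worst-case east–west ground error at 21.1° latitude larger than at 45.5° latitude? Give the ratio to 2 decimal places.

Truncating at 5 decimal places can drop up to a full unit in the last place, so the longitude may be off by as much as 1e-05°.
Error at 21.1° = 1e-05° × 111699 × cos 21.1° ≈ 1.117 × 0.9330 = 1.0421 m.
At 45.5°: 1e-05° × 111699 × cos 45.5° = 1e-05 × 111699 × 0.7009 ≈ 0.78291 m.
Ratio: 1.0421 / 0.78291 = cos 21.1° / cos 45.5° ≈ 1.3311.

1.33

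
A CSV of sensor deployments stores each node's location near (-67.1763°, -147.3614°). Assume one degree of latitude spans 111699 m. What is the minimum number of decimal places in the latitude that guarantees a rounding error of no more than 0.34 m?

6 decimal places

One degree of latitude covers 111699 m.
With N decimal places the half-ulp bound is 0.5·10⁻ᴺ°, or 0.5·10⁻ᴺ × 111699 m on the ground.
Setting 55849.5 × 10⁻ᴺ ≤ 0.34 gives 10ᴺ ≥ 1.643e+05, i.e. N ≥ 5.22.
At 5 places the error can reach 0.558 m, but 6 places keeps it to 0.0558 m.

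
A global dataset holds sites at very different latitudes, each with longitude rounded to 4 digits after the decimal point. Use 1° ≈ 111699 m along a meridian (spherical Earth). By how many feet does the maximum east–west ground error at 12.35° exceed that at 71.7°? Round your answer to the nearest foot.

12 feet

Rounding to 4 decimal places leaves the longitude within ±5e-05° of the true value.
Error at 12.35° = 5e-05° × 111699 × cos 12.35° ≈ 5.585 × 0.9769 = 5.4557 m.
At 71.7°: 5e-05° × 111699 × cos 71.7° = 5e-05 × 111699 × 0.3140 ≈ 1.7536 m.
So the lower-latitude error exceeds the higher by 5.4557 − 1.7536 = 3.7021 m.
Converting: 3.70208 m × 3.2808 ft/m ≈ 12.146 ft.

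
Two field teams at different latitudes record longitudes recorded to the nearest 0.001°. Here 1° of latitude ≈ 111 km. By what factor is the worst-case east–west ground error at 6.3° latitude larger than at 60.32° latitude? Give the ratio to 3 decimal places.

2.007

Rounding to 3 decimal places leaves the longitude within ±0.0005° of the true value.
Error at 6.3° = 0.0005° × 111000 × cos 6.3° ≈ 55.5 × 0.9940 = 55.165 m.
At 60.32°: 0.0005° × 111000 × cos 60.32° = 0.0005 × 111000 × 0.4952 ≈ 27.481 m.
The ratio reduces to cos 6.3° / cos 60.32° = 0.9940/0.4952 ≈ 2.0074.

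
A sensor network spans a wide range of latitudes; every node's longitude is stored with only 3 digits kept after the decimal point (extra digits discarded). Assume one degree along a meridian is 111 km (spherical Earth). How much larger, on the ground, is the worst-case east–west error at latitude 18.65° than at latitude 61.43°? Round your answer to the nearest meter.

52 meters

Truncating at 3 decimal places can drop up to a full unit in the last place, so the longitude may be off by as much as 0.001°.
Error at 18.65° = 0.001° × 111000 × cos 18.65° ≈ 111 × 0.9475 = 105.17 m.
Error at 61.43° = 0.001° × 111000 × cos 61.43° ≈ 111 × 0.4782 = 53.084 m.
So the lower-latitude error exceeds the higher by 105.17 − 53.084 = 52.088 m.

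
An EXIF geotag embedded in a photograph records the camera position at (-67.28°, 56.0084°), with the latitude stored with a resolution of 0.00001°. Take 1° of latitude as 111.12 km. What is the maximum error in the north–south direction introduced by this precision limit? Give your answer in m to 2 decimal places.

0.56 m

With a 0.00001° grid the true value lies within half a step, ±0.00001°/2 = ±5e-06°, of the stored one.
Along the meridian that is 5e-06° × 111120 m/° = 0.5556 m.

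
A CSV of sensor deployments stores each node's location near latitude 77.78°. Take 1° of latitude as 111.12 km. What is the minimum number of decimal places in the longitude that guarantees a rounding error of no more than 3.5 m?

At 77.78° one degree of longitude covers 111120 × cos 77.78° ≈ 111120 × 0.2117 ≈ 23520.3 m.
With N decimal places the half-ulp bound is 0.5·10⁻ᴺ°, or 0.5·10⁻ᴺ × 23520.3 m on the ground.
Need 0.5 × 23520.3 × 10⁻ᴺ ≤ 3.5 → 10⁻ᴺ ≤ 2.976e-04, so N ≥ 3.53.
N = 3 would give 11.8 m (too coarse); N = 4 gives 1.18 m ≤ 3.5 m.

4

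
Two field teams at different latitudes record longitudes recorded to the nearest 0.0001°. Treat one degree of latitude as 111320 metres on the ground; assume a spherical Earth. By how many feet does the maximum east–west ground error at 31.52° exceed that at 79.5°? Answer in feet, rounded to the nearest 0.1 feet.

Rounding to 4 decimal places leaves the longitude within ±5e-05° of the true value.
At 31.52°: 5e-05° × 111320 × cos 31.52° = 5e-05 × 111320 × 0.8525 ≈ 4.7448 m.
At 79.5°: 5e-05° × 111320 × cos 79.5° = 5e-05 × 111320 × 0.1822 ≈ 1.0143 m.
So the lower-latitude error exceeds the higher by 4.7448 − 1.0143 = 3.7305 m.
Converting: 3.73046 m × 3.2808 ft/m ≈ 12.239 ft.

12.2 feet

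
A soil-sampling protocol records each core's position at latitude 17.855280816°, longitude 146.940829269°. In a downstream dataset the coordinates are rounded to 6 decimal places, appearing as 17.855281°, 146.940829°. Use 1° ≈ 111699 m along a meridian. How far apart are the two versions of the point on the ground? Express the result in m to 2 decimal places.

Δlat = 17.855280816 − 17.855281 = -0.000000184°; Δlon = 146.940829269 − 146.940829 = +0.000000269°.
N–S: -0.000000184° × 111699 m/° = -0.0205526 m.
E–W at 17.8553°: 0.000000269° × 111699 × cos 17.8553° = 0.000000269 × 111699 × 0.9518 ≈ 0.0285998 m.
Combined displacement = (0.0205526² + 0.0285998²)^½ ≈ 0.0352187 m.

0.04 m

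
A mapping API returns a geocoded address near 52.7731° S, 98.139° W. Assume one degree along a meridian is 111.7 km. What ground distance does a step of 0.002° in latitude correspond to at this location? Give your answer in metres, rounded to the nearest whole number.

223 metres

0.002° × 111700 m/° = 223.4 m.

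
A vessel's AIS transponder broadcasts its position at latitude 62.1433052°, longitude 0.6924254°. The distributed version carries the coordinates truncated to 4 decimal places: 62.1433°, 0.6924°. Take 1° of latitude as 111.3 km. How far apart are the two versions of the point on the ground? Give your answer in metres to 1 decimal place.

1.4 metres

Δlat = 62.1433052 − 62.1433 = +0.0000052°; Δlon = 0.6924254 − 0.6924 = +0.0000254°.
North–south shift: 0.0000052 × 111300 = 0.57876 m.
E–W at 62.1433°: 0.0000254° × 111300 × cos 62.1433° = 0.0000254 × 111300 × 0.4673 ≈ 1.32096 m.
Hypotenuse of the two orthogonal shifts: √(0.57876² + 1.32096²) = 1.44218 m.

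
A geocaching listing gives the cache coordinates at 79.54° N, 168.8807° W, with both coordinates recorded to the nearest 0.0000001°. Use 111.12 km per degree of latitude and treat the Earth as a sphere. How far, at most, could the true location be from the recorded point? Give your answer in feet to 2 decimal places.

Rounding to 7 decimal places leaves each coordinate within ±5e-08° of the true value.
Latitude error → 5e-08 × 111120 = 0.005556 m along the meridian.
East–west component at 79.54°: 5e-08° × 111120 × cos 79.54° ≈ 5e-08 × 20173.7 ≈ 0.00100869 m.
Combining orthogonally: (0.005556² + 0.00100869²)^½ ≈ 0.00564682 m.
Converting: 0.00564682 m × 3.2808 ft/m ≈ 0.018526 ft.

0.02 feet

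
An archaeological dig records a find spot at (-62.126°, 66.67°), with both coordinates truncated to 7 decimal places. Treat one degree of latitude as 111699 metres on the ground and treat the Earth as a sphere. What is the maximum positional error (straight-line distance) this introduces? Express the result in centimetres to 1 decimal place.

Truncating at 7 decimal places can drop up to a full unit in the last place, so each coordinate may be off by as much as 1e-07°.
N–S: 1e-07° × 111699 m/° = 0.0111699 m.
E–W at 62.126°: 1e-07° × 111699 × cos 62.126° = 1e-07 × 111699 × 0.4675 ≈ 0.00522225 m.
Combining orthogonally: (0.0111699² + 0.00522225²)^½ ≈ 0.0123304 m.
That is 0.0123304 m = 1.233 cm.

1.2 centimetres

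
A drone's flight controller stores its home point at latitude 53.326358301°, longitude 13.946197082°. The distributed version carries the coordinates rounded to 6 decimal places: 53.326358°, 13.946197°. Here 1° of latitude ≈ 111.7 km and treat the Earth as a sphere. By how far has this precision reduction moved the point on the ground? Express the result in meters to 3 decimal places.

The latitude changed by +0.000000301° and the longitude by +0.000000082°.
N–S: 0.000000301° × 111700 m/° = 0.0336217 m.
East–west at this latitude: 0.000000082° × 111700 × cos 53.3264° ≈ 0.000000082 × 66713.5 = 0.00547051 m.
Distance: √(0.0336217² + 0.00547051²) ≈ 0.0340638 m.

0.034 meters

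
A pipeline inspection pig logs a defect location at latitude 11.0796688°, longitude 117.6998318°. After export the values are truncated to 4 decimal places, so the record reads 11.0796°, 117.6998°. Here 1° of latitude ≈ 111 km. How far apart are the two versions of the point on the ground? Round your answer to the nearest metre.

8 metres

Δlat = 11.0796688 − 11.0796 = +0.0000688°; Δlon = 117.6998318 − 117.6998 = +0.0000318°.
N–S: 0.0000688° × 111000 m/° = 7.6368 m.
E–W at 11.0796°: 0.0000318° × 111000 × cos 11.0796° = 0.0000318 × 111000 × 0.9814 ≈ 3.46401 m.
Combined displacement = (7.6368² + 3.46401²)^½ ≈ 8.38571 m.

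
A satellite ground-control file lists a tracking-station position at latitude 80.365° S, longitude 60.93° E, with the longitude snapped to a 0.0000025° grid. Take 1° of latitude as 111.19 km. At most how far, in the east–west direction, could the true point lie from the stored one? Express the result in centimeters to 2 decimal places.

2.33 centimeters

With a 0.0000025° grid the true value lies within half a step, ±0.0000025°/2 = ±1.25e-06°, of the stored one.
At latitude 80.365° a degree of longitude spans 111190 m × cos 80.365° = 111190 × 0.1674 ≈ 18610 m.
Maximum E–W displacement: 1.25e-06 × 18610 = 0.0232625 m.
That is 0.0232625 m = 2.3262 cm.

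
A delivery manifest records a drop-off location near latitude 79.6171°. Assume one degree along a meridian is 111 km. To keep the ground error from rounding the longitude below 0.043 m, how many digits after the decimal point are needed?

At 79.6171° one degree of longitude covers 111000 × cos 79.6171° ≈ 111000 × 0.1802 ≈ 20005 m.
N decimal places → at most half a unit in the last place, 0.5 × 10⁻ᴺ° = 20005/2 × 10⁻ᴺ m.
Need 0.5 × 20005 × 10⁻ᴺ ≤ 0.043 → 10⁻ᴺ ≤ 4.299e-06, so N ≥ 5.37.
At 5 places the error can reach 0.1 m, but 6 places keeps it to 0.01 m.

6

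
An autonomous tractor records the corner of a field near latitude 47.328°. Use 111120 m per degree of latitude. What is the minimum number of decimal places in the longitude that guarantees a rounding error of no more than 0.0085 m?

7 decimal places

At 47.328° one degree of longitude covers 111120 × cos 47.328° ≈ 111120 × 0.6778 ≈ 75317.2 m.
Rounding to N decimal places gives at most 0.5 × 10⁻ᴺ degrees of error, i.e. 0.5 × 10⁻ᴺ × 75317.2 m.
Need 0.5 × 75317.2 × 10⁻ᴺ ≤ 0.0085 → 10⁻ᴺ ≤ 2.257e-07, so N ≥ 6.65.
N = 6 would give 0.0377 m (too coarse); N = 7 gives 0.00377 m ≤ 0.0085 m.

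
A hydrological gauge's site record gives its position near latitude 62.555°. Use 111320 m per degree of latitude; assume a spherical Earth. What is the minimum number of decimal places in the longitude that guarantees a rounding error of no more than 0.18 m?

At 62.555° one degree of longitude covers 111320 × cos 62.555° ≈ 111320 × 0.4609 ≈ 51307 m.
N decimal places → at most half a unit in the last place, 0.5 × 10⁻ᴺ° = 51307/2 × 10⁻ᴺ m.
Setting 25653.5 × 10⁻ᴺ ≤ 0.18 gives 10ᴺ ≥ 1.425e+05, i.e. N ≥ 5.15.
N = 5 would give 0.257 m (too coarse); N = 6 gives 0.0257 m ≤ 0.18 m.

6 decimal places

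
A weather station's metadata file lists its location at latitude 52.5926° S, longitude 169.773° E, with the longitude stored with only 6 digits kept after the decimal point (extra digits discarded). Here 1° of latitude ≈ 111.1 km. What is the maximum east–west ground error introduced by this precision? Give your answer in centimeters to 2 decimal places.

Truncating at 6 decimal places can drop up to a full unit in the last place, so the longitude may be off by as much as 1e-06°.
At latitude 52.5926° a degree of longitude spans 111100 m × cos 52.5926° = 111100 × 0.6075 ≈ 67490.9 m.
So at most 1e-06° × 67490.9 ≈ 0.0674909 m east–west.
That is 0.0674909 m = 6.7491 cm.

6.75 centimeters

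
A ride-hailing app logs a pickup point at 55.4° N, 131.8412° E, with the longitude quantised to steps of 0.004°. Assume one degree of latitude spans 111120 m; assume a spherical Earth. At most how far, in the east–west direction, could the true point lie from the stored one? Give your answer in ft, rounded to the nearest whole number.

With a 0.004° grid the true value lies within half a step, ±0.004°/2 = ±0.002°, of the stored one.
At latitude 55.4° a degree of longitude spans 111120 m × cos 55.4° = 111120 × 0.5678 ≈ 63098.8 m.
So at most 0.002° × 63098.8 ≈ 126.198 m east–west.
In feet: 126.198 m ÷ 0.3048 ≈ 414.03 ft.

414 ft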